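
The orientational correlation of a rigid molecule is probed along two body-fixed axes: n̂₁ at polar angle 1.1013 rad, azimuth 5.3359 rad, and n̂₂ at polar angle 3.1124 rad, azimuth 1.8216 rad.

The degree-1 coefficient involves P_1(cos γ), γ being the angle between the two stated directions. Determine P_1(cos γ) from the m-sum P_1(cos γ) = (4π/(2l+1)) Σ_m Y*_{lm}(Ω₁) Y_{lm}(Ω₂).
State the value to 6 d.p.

Addition theorem: P_1(cos γ) = (4π/3) Σ_m Y*_{lm}(Ω₁) Y_{lm}(Ω₂), m = −1…1:
  m=-1: (0.179902, -0.250134) × (-0.002503, -0.009769) = (-0.002894, -0.001131)  (running Σ = (-0.002894, -0.001131))
  m=0: (0.221062, -0.000000) × (-0.488394, 0.000000) = (-0.107965, 0.000000)  (running Σ = (-0.110859, -0.001131))
  m=1: (-0.179902, -0.250134) × (0.002503, -0.009769) = (-0.002894, 0.001131)  (running Σ = (-0.113753, 0.000000))
Σ over m = (-0.113753, 0.000000); ×(4π/3) → (-0.476487, 0.000000). Real part: -0.476487

-0.476487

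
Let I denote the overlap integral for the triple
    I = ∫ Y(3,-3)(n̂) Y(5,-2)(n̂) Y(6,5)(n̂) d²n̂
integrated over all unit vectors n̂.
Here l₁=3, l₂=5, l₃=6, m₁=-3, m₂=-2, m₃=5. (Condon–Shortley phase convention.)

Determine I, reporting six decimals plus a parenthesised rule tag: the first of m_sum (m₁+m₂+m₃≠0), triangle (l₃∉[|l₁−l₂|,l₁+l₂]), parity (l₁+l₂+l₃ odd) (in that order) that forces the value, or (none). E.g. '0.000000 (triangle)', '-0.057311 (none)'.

Checks pass: Σm=0; 14 even; l₃=6∈[2,8].
(2·3+1)(2·5+1)(2·6+1) = 1001
Δ: 2! 4! 8! / 15! → 1/675675
sum: t=0:+1/8640 t=1:−1/2304 t=2:+1/8640 = -7/34560
3j²(3 5 6; 0 0 0) = Δ·Π!·Σ² = 7/429  (sign -1)
sum: t=2:+1/241920 = 1/241920
3j²(3 5 6; -3 -2 5) = Δ·Π!·Σ² = 2/91  (sign -1)
combine: 4πI² = 1001·7/429·2/91 = 14/39
take √, sign +1: I = 0.16901560
No selection rule forces the value: the integral is nonzero (none).

0.169016 (none)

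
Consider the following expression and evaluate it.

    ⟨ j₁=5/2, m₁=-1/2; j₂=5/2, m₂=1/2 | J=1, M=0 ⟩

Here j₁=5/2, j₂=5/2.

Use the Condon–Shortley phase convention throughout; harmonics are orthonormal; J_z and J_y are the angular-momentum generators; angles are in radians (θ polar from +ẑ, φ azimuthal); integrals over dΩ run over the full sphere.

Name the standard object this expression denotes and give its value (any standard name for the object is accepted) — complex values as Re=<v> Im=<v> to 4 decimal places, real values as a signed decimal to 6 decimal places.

Clebsch–Gordan coefficient, +√(1/70) ≈ +0.119523

This is a Clebsch–Gordan (vector-coupling) coefficient.
√[3·4!1!1!/7! · 2!3!3!2!1!1!] = √(72/35)
  +(−1)^2/∏(2,2,1,1,0,0)! = 1/4  (running 1/4)
  +(−1)^3/∏(3,1,0,0,1,1)! = -1/6  (running 1/12)
⟨..|..⟩ = √(72/35)·(1/12) = +0.119523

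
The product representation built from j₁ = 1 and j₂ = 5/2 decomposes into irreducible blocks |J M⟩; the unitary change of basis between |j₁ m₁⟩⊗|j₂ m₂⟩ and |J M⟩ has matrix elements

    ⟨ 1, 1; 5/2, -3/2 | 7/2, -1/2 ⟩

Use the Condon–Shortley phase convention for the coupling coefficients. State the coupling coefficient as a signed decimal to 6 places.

√[8·0!2!5!/8! · 2!0!1!4!3!4!] = √(2304/7)
  +(−1)^0/∏(0,0,0,1,2,4)! = 1/48  (running 1/48)
⟨..|..⟩ = √(2304/7)·(1/48) = +0.377964

+√(1/7) ≈ +0.377964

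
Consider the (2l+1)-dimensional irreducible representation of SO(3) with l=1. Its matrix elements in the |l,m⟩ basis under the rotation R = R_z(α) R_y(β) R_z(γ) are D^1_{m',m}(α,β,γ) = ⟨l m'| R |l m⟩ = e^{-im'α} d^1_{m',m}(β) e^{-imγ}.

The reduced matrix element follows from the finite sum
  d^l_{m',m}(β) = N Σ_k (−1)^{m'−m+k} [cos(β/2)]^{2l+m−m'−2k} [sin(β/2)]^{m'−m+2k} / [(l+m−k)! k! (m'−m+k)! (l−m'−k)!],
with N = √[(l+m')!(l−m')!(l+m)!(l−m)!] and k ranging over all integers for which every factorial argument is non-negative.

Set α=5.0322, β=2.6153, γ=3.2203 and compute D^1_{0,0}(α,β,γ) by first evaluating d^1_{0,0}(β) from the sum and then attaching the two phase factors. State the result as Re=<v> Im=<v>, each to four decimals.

D^1_{0,0}(5.0322,2.6153,3.2203) = e^{-i·0·5.0322}·d^1_{0,0}(2.6153)·e^{-i·0·3.2203}. Compute d first:
With c≡cos(β/2)=0.260120 and s≡sin(β/2)=0.965576, N=[1·1·1·1]^{1/2}=1.000000
Admissible k: 0..1 (factorial args all ≥0)
  k=0: (−1)^0·1.0000/(1)·0.2601^2·0.9656^0 = +0.067662
  k=1: (−1)^1·1.0000/(1)·0.2601^0·0.9656^2 = -0.932338
d^1_{0,0}(2.6153) = +0.067662 -0.932338 = -0.864675
Attach z-rotation phases: D = e^{-i(0)(5.0322)}·(-0.864675)·e^{-i(0)(3.2203)} = -0.864675+0.000000i

Re=-0.8647 Im=0.0000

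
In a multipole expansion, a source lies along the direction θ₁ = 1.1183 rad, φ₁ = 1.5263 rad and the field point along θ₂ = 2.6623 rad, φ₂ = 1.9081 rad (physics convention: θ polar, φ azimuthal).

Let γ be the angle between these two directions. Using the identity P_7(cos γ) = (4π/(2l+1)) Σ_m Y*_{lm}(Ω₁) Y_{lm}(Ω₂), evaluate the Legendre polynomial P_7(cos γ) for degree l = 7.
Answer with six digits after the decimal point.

Term-by-term m-sum for l=7 (normalisation 4π/15 = 0.837758):
  m=-7: Y*=(-0.072931, -0.226526)  Y=(0.001560, -0.001576)  product (-0.000471, -0.000239)
  m=-6: Y*=(-0.417534, 0.114199)  Y=(-0.006988, -0.014356)  product (0.004557, 0.005196)
  m=-5: Y*=(0.070742, 0.312706)  Y=(-0.070201, 0.008160)  product (-0.007518, -0.021375)
  m=-4: Y*=(-0.106395, 0.019139)  Y=(-0.046828, 0.207865)  product (0.001004, -0.023012)
  m=-3: Y*=(0.047033, 0.350238)  Y=(0.365027, 0.228287)  product (-0.062787, 0.138583)
  m=-2: Y*=(0.044186, -0.003943)  Y=(0.392855, -0.314198)  product (0.016120, -0.015432)
  m=-1: Y*=(0.014603, 0.327978)  Y=(-0.037263, -0.106250)  product (0.034304, -0.013773)
  m=+0: Y*=(0.086217, -0.000000)  Y=(0.436080, 0.000000)  product (0.037597, 0.000000)
  m=+1: Y*=(-0.014603, 0.327978)  Y=(0.037263, -0.106250)  product (0.034304, 0.013773)
  m=+2: Y*=(0.044186, 0.003943)  Y=(0.392855, 0.314198)  product (0.016120, 0.015432)
  m=+3: Y*=(-0.047033, 0.350238)  Y=(-0.365027, 0.228287)  product (-0.062787, -0.138583)
  m=+4: Y*=(-0.106395, -0.019139)  Y=(-0.046828, -0.207865)  product (0.001004, 0.023012)
  m=+5: Y*=(-0.070742, 0.312706)  Y=(0.070201, 0.008160)  product (-0.007518, 0.021375)
  m=+6: Y*=(-0.417534, -0.114199)  Y=(-0.006988, 0.014356)  product (0.004557, -0.005196)
  m=+7: Y*=(0.072931, -0.226526)  Y=(-0.001560, -0.001576)  product (-0.000471, 0.000239)
Accumulated sum (0.008016, -0.000000); after 4π/(2l+1) scaling, (0.006715, -0.000000) ⇒ P_7 = 0.006715

0.006715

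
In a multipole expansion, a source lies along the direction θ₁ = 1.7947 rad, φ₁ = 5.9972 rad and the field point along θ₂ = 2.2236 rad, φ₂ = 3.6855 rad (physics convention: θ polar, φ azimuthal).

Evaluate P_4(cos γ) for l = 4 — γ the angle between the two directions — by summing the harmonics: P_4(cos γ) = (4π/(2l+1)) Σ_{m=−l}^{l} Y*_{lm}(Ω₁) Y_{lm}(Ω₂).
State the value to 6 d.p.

-0.090237

Summing Y*_{l m}(θ₁,φ₁)·Y_{l m}(θ₂,φ₂) over m ∈ [−4, 4]; prefactor 4π/(2·4+1) = 1.396263:
  m=-4: (0.165593, -0.364085) × (-0.100206, -0.144962) = (-0.069372, 0.012479)  (running Σ = (-0.069372, 0.012479))
  m=-3: (-0.168480, 0.194892) × (-0.023206, -0.380418) = (0.078050, 0.059570)  (running Σ = (0.008678, 0.072049))
  m=-2: (-0.175127, 0.112738) × (0.155165, -0.295886) = (0.006184, 0.069311)  (running Σ = (0.014863, 0.141360))
  m=-1: (0.260873, -0.076709) × (-0.081517, 0.049297) = (-0.017484, 0.019113)  (running Σ = (-0.002621, 0.160473))
  m=0: (0.169897, -0.000000) × (-0.349534, 0.000000) = (-0.059385, 0.000000)  (running Σ = (-0.062006, 0.160473))
  m=1: (-0.260873, -0.076709) × (0.081517, 0.049297) = (-0.017484, -0.019113)  (running Σ = (-0.079490, 0.141360))
  m=2: (-0.175127, -0.112738) × (0.155165, 0.295886) = (0.006184, -0.069311)  (running Σ = (-0.073306, 0.072049))
  m=3: (0.168480, 0.194892) × (0.023206, -0.380418) = (0.078050, -0.059570)  (running Σ = (0.004745, 0.012479))
  m=4: (0.165593, 0.364085) × (-0.100206, 0.144962) = (-0.069372, -0.012479)  (running Σ = (-0.064627, 0.000000))
Accumulated sum (-0.064627, 0.000000); after 4π/(2l+1) scaling, (-0.090237, 0.000000) ⇒ P_4 = -0.090237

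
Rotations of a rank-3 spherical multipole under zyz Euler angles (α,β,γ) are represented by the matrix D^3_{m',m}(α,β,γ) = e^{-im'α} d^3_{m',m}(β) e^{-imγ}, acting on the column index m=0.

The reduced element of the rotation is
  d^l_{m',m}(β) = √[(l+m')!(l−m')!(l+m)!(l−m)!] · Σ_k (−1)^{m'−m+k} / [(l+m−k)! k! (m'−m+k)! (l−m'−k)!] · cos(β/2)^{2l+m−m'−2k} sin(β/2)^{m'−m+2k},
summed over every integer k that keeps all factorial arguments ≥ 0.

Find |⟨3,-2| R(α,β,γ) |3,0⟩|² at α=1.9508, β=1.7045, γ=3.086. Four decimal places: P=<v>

First d^3_{-2,0}(β=1.7045), then the phase factors e^{-i(-2)α} and e^{-i(0)γ}:
c=cos(1.704500/2)=0.658291, s=sin(1.704500/2)=0.752763; N=√[1·120·6·6]=65.726707
k: max(0,(0)−(-2))=2 … min(3+(0),3−(-2))=3
  k=2: (−1)^0·65.7267/(12)·0.6583^4·0.7528^2 = +0.582840
  k=3: (−1)^1·65.7267/(12)·0.6583^2·0.7528^4 = -0.762133
d^3_{-2,0}(1.7045) = +0.582840 -0.762133 = -0.179293
|D^3_{-2,0}|² = |d^3_{-2,0}(β)|² = (-0.179293)² = 0.032146 (the z-rotation phases have unit modulus)

P=0.0321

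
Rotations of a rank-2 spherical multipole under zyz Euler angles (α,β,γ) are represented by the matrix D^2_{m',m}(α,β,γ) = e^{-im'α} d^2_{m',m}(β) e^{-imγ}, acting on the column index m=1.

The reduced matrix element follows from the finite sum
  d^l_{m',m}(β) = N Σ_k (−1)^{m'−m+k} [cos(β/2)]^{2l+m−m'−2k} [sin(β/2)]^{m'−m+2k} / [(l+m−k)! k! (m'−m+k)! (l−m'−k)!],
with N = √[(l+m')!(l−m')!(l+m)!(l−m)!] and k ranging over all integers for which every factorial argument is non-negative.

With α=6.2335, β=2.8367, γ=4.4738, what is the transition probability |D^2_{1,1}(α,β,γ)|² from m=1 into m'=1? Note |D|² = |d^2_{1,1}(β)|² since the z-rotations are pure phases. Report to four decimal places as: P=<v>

P=0.0045

D^2_{1,1}(6.2335,2.8367,4.4738) = e^{-i·1·6.2335}·d^2_{1,1}(2.8367)·e^{-i·1·4.4738}. Compute d first:
With c≡cos(β/2)=0.151857 and s≡sin(β/2)=0.988403, N=[6·1·6·1]^{1/2}=6.000000
The bounds max(0,m−m')=0 and min(l+m,l−m')=1 give 2 terms
  k=0: (−1)^0·6.0000/(6)·0.1519^4·0.9884^0 = +0.000532
  k=1: (−1)^1·6.0000/(2)·0.1519^2·0.9884^2 = -0.067586
d^2_{1,1}(2.8367) = +0.000532 -0.067586 = -0.067054
|D^2_{1,1}|² = |d^2_{1,1}(β)|² = (-0.067054)² = 0.004496 (the z-rotation phases have unit modulus)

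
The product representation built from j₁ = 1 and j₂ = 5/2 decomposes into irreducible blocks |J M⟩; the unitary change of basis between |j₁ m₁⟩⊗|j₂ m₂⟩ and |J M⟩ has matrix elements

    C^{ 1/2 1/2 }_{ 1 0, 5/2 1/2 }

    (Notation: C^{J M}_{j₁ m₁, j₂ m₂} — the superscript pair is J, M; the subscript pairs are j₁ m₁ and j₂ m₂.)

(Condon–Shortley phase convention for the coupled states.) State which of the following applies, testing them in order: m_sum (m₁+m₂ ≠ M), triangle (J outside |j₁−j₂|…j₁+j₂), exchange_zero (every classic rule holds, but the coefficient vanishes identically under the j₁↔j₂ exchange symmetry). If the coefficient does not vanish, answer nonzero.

m-sum: m₁+m₂ = 0+1/2 = 1/2, M = 1/2  ✓
triangle: need |j₁−j₂| ≤ J ≤ j₁+j₂, i.e. J ∈ [3/2, 7/2]; J = 1/2 is outside ✗ ⇒ coefficient is 0

triangle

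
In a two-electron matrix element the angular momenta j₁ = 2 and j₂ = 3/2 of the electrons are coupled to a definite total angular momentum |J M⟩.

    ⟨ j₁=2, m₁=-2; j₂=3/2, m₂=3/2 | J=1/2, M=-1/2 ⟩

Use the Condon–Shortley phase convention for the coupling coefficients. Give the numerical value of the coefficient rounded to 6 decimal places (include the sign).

-0.632456

triangle: 3!*1!*0!/5! = 6/120
(j±m)!: 0!*4!*3!*0!*0!*1! = 144
prefactor² = (2J+1)*Δ*N² = 72/5
  k=3: −1/(3!*0!*1!*0!*0!*0!) = -1/6
Σ = -1/6  ⇒  CG² = 72/5*(-1/6)² = 2/5
CG = −√(2/5) = -0.632456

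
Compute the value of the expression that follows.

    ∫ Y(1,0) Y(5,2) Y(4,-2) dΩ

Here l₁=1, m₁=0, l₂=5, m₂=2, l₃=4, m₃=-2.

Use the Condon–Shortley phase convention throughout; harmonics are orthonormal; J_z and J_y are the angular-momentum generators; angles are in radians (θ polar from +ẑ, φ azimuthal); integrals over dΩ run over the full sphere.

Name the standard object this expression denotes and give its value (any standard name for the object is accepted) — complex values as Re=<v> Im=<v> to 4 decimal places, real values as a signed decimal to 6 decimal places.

Gaunt coefficient, +0.225034

This is a Gaunt coefficient — the integral of a triple product of spherical harmonics over the sphere.
Rules hold: Σm=0, L=10 even, 4≤4≤6.
N = 3·11·9 = 297
Δ = 2!·0!·8!/11! = 1/495
Racah Σ t=1..1: t=1:−1/576 = -1/576
⇒ 3j(1 5 4; 0 0 0)² = 5/99, sgn -1
Racah Σ t=1..1: t=1:−1/1440 = -1/1440
⇒ 3j(1 5 4; 0 2 -2)² = 7/165, sgn -1
4πI² = N·(3j₀)²·(3jₘ)² = 7/11
I = +1·√(0.636364/4π) = 0.22503380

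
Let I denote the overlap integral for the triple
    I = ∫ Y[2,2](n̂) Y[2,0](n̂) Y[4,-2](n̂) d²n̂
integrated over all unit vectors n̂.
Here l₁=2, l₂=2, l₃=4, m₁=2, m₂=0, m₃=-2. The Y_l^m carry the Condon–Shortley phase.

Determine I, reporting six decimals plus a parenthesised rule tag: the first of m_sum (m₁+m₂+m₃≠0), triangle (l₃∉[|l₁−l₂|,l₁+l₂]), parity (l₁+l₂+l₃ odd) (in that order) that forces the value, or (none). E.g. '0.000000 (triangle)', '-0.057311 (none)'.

0.156078 (none)

Rules hold: Σm=0, L=8 even, 0≤4≤4.
N = 5·5·9 = 225
Δ = 0!·4!·4!/9! = 1/630
Racah Σ t=0..0: t=0:+1/16 = 1/16
⇒ 3j(2 2 4; 0 0 0)² = 2/35, sgn +1
Racah Σ t=0..0: t=0:+1/96 = 1/96
⇒ 3j(2 2 4; 2 0 -2)² = 1/42, sgn +1
4πI² = N·(3j₀)²·(3jₘ)² = 15/49
I = +1·√(0.306122/4π) = 0.15607835
No selection rule forces the value: the integral is nonzero (none).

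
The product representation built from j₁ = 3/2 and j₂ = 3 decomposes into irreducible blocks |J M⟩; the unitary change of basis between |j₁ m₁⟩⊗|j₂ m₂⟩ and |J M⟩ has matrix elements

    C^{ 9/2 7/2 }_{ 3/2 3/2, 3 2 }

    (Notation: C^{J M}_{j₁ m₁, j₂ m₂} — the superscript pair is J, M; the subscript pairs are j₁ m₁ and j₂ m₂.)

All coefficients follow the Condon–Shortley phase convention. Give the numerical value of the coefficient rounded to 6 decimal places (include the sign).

+√(2/3) = +0.816497

√[10·0!3!6!/10! · 3!0!5!1!8!1!] = √(345600)
  +(−1)^0/∏(0,0,0,5,3,1)! = 1/720  (running 1/720)
⟨..|..⟩ = √(345600)·(1/720) = +0.816497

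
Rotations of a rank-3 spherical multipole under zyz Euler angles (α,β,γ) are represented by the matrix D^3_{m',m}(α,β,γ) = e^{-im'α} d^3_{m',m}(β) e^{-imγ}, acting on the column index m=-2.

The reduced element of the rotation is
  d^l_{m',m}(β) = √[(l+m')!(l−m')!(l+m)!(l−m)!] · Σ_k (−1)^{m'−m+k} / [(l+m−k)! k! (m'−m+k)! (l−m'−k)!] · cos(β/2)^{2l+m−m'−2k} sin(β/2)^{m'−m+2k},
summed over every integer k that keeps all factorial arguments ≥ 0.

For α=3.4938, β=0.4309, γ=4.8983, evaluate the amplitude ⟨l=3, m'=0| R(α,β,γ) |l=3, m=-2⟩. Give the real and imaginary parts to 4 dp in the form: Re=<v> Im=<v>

Re=-0.2022 Im=-0.0789

D^3_{0,-2}(3.4938,0.4309,4.8983) = e^{-i·0·3.4938}·d^3_{0,-2}(0.4309)·e^{-i·-2·4.8983}. Compute d first:
Half-angle: c=0.976880, s=0.213787. N=√(6·6·1·120)=65.726707
Admissible k: 0..1 (factorial args all ≥0)
  k=0: (−1)^2·65.7267/(12)·0.9769^4·0.2138^2 = +0.227976
  k=1: (−1)^3·65.7267/(12)·0.9769^2·0.2138^4 = -0.010919
d^3_{0,-2}(0.4309) = +0.227976 -0.010919 = +0.217057
D = (+1.000000+0.000000i)·(+0.217057)·(-0.931667-0.363314i) = -0.202225-0.078860i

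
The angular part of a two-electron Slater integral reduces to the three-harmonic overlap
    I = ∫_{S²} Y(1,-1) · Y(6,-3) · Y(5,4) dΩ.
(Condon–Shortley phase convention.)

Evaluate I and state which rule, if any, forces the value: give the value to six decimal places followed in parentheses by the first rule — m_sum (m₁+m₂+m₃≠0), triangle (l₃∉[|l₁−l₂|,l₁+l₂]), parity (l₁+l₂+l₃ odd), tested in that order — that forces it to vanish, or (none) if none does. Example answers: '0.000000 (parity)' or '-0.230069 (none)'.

Checks pass: Σm=0; 12 even; l₃=5∈[5,7].
(2·1+1)(2·6+1)(2·5+1) = 429
Δ: 2! 0! 10! / 13! → 1/858
sum: t=1:−1/14400 = -1/14400
3j²(1 6 5; 0 0 0) = Δ·Π!·Σ² = 6/143  (sign +1)
sum: t=2:+1/725760 = 1/725760
3j²(1 6 5; -1 -3 4) = Δ·Π!·Σ² = 1/286  (sign -1)
combine: 4πI² = 429·6/143·1/286 = 9/143
take √, sign -1: I = -0.07076985
No selection rule forces the value: the integral is nonzero (none).

-0.070770 (none)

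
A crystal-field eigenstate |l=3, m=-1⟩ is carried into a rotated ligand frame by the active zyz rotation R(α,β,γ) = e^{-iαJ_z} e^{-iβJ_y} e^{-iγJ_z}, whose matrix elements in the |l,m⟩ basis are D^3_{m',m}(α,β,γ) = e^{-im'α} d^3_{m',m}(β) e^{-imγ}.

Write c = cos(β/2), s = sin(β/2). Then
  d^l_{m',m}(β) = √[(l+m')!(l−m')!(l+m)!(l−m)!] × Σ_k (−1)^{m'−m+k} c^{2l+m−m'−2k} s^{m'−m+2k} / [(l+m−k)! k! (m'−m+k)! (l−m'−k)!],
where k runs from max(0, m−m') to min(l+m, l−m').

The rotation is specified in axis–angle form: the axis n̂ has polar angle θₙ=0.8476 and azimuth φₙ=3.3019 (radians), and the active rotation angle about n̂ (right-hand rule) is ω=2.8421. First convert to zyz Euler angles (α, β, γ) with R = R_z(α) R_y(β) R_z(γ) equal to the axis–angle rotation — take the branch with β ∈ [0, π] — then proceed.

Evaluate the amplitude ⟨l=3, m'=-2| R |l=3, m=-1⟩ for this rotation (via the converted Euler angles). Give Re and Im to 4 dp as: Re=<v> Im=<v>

Axis–angle → zyz. n̂ = (sinθₙcosφₙ, sinθₙsinφₙ, cosθₙ) = (-0.740082, -0.119667, +0.661784), ω = 2.8421.
R = I cosω + sinω [n̂]ₓ + (1−cosω) n̂n̂ᵀ gives
  R = [+0.115575, -0.022065, -0.993054; +0.368435, -0.927483, +0.063488; -0.922441, -0.373213, -0.099064]
β = atan2(√(R₁₃²+R₂₃²), R₃₃) = 1.670024; α = atan2(R₂₃, R₁₃) mod 2π = 3.077748; γ = atan2(R₃₂, −R₃₁) mod 2π = 5.898726
D^3_{-2,-1}(3.0777,1.6700,5.8987) = e^{-i·-2·3.0777}·d^3_{-2,-1}(1.6700)·e^{-i·-1·5.8987}. Compute d first:
With c≡cos(β/2)=0.671169 and s≡sin(β/2)=0.741304, N=[1·120·2·24]^{1/2}=75.894664
The bounds max(0,m−m')=1 and min(l+m,l−m')=2 give 2 terms
  k=1: (−1)^0·75.8947/(24)·0.6712^5·0.7413^1 = +0.319268
  k=2: (−1)^1·75.8947/(12)·0.6712^3·0.7413^3 = -0.778960
d^3_{-2,-1}(1.6700) = +0.319268 -0.778960 = -0.459692
Phases: e^{-i·(-2)·3.0777}=+0.991859-0.127343i, e^{-i·(-1)·5.8987}=+0.927001-0.375058i ⇒ D=-0.400710+0.225273i

Re=-0.4007 Im=0.2253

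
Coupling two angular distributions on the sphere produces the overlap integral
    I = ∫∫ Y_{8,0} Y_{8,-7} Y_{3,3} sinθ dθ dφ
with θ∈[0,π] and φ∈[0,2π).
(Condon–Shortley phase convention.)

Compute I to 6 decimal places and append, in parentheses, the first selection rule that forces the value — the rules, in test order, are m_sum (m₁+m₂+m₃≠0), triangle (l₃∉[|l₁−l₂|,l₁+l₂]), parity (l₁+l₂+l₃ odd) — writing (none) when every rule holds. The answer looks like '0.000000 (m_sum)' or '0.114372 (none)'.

0 − 7 + 3 = -4 ≠ 0: azimuthal integral kills it; I = 0

0.000000 (m_sum)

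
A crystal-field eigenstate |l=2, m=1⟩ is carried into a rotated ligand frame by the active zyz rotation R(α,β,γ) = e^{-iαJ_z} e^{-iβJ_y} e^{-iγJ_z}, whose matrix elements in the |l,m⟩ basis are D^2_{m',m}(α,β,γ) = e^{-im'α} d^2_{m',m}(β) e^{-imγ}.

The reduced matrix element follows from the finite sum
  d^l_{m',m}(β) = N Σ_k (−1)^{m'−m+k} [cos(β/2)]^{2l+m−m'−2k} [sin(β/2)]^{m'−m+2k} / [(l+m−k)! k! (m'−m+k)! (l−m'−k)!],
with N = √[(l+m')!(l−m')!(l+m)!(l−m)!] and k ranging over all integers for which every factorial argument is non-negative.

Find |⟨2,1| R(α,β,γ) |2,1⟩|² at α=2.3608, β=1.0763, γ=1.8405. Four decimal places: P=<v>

First d^2_{1,1}(β=1.0763), then the phase factors e^{-i(1)α} and e^{-i(1)γ}:
c=cos(1.076300/2)=0.858658, s=sin(1.076300/2)=0.512548; N=√[6·1·6·1]=6.000000
Admissible k: 0..1 (factorial args all ≥0)
  k=0: (−1)^0·6.0000/(6)·0.8587^4·0.5125^0 = +0.543603
  k=1: (−1)^1·6.0000/(2)·0.8587^2·0.5125^2 = -0.581074
d^2_{1,1}(1.0763) = +0.543603 -0.581074 = -0.037472
|D^2_{1,1}|² = |d^2_{1,1}(β)|² = (-0.037472)² = 0.001404 (the z-rotation phases have unit modulus)

P=0.0014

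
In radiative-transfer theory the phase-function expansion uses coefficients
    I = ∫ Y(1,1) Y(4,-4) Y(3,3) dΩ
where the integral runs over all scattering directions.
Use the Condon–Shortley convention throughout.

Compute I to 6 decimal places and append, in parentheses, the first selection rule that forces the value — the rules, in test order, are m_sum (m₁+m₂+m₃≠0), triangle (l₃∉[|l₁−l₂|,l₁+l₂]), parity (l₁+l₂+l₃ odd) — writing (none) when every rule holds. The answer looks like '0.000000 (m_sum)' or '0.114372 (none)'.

0.325735 (none)

Rules hold: Σm=0, L=8 even, 3≤3≤5.
N = 3·9·7 = 189
Δ = 2!·0!·6!/9! = 1/252
Racah Σ t=1..1: t=1:−1/36 = -1/36
⇒ 3j(1 4 3; 0 0 0)² = 4/63, sgn +1
Racah Σ t=0..0: t=0:+1/1440 = 1/1440
⇒ 3j(1 4 3; 1 -4 3)² = 1/9, sgn +1
4πI² = N·(3j₀)²·(3jₘ)² = 4/3
I = +1·√(1.33333/4π) = 0.32573501
No selection rule forces the value: the integral is nonzero (none).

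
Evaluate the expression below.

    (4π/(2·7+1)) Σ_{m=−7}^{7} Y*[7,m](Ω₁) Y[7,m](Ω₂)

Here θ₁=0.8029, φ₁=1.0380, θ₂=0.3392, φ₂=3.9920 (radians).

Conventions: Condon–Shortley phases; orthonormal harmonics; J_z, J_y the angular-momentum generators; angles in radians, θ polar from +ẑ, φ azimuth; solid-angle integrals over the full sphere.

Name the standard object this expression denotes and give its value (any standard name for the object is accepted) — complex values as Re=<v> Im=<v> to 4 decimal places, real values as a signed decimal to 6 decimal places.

Legendre polynomial (addition theorem), +0.035324

This sum is the spherical-harmonic addition theorem: it equals the Legendre polynomial P_l(cos γ) of the angle γ between the two directions.
Summing Y*_{l m}(θ₁,φ₁)·Y_{l m}(θ₂,φ₂) over m ∈ [−7, 7]; prefactor 4π/(2·7+1) = 0.837758:
  [-7]  conj(Y_{7,-7})(Ω₁) = +0.027652+0.041480i ; Y_{7,-7}(Ω₂) = -0.000214-0.000073i ; Δ = -0.000003-0.000011i
  [-6]  conj(Y_{7,-6})(Ω₁) = +0.179839-0.009935i ; Y_{7,-6}(Ω₂) = +0.000910+0.002214i ; Δ = +0.000186+0.000389i
  [-5]  conj(Y_{7,-5})(Ω₁) = +0.171320-0.331003i ; Y_{7,-5}(Ω₂) = +0.007021-0.014158i ; Δ = -0.003484-0.004750i
  [-4]  conj(Y_{7,-4})(Ω₁) = -0.237453-0.378416i ; Y_{7,-4}(Ω₂) = -0.070174+0.018671i ; Δ = +0.023728+0.022122i
  [-3]  conj(Y_{7,-3})(Ω₁) = -0.183060+0.005052i ; Y_{7,-3}(Ω₂) = +0.194320+0.130213i ; Δ = -0.036230-0.022855i
  [-2]  conj(Y_{7,-2})(Ω₁) = +0.130212-0.235431i ; Y_{7,-2}(Ω₂) = -0.064102-0.490241i ; Δ = -0.123765-0.048744i
  [-1]  conj(Y_{7,-1})(Ω₁) = -0.161336-0.273600i ; Y_{7,-1}(Ω₂) = -0.354683+0.404079i ; Δ = +0.167779+0.031849i
  [+0]  conj(Y_{7,0})(Ω₁) = +0.182225-0.000000i ; Y_{7,0}(Ω₂) = -0.078246+0.000000i ; Δ = -0.014258+0.000000i
  [+1]  conj(Y_{7,1})(Ω₁) = +0.161336-0.273600i ; Y_{7,1}(Ω₂) = +0.354683+0.404079i ; Δ = +0.167779-0.031849i
  [+2]  conj(Y_{7,2})(Ω₁) = +0.130212+0.235431i ; Y_{7,2}(Ω₂) = -0.064102+0.490241i ; Δ = -0.123765+0.048744i
  [+3]  conj(Y_{7,3})(Ω₁) = +0.183060+0.005052i ; Y_{7,3}(Ω₂) = -0.194320+0.130213i ; Δ = -0.036230+0.022855i
  [+4]  conj(Y_{7,4})(Ω₁) = -0.237453+0.378416i ; Y_{7,4}(Ω₂) = -0.070174-0.018671i ; Δ = +0.023728-0.022122i
  [+5]  conj(Y_{7,5})(Ω₁) = -0.171320-0.331003i ; Y_{7,5}(Ω₂) = -0.007021-0.014158i ; Δ = -0.003484+0.004750i
  [+6]  conj(Y_{7,6})(Ω₁) = +0.179839+0.009935i ; Y_{7,6}(Ω₂) = +0.000910-0.002214i ; Δ = +0.000186-0.000389i
  [+7]  conj(Y_{7,7})(Ω₁) = -0.027652+0.041480i ; Y_{7,7}(Ω₂) = +0.000214-0.000073i ; Δ = -0.000003+0.000011i
Σ over m = +0.042165-0.000000i; ×(4π/15) → +0.035324-0.000000i. Real part: 0.035324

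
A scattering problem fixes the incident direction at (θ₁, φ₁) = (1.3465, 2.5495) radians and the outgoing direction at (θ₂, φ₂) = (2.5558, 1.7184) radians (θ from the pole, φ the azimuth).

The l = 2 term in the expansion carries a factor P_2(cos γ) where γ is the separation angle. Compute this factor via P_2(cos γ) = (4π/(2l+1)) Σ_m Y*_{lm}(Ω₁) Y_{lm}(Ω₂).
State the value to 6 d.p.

Summing Y*_{l m}(θ₁,φ₁)·Y_{l m}(θ₂,φ₂) over m ∈ [−2, 2]; prefactor 4π/(2·2+1) = 2.513274:
  term(m=-2) = -0.00396 + 0.04317j   from Y*(Ω₁)=0.13844 - 0.34007j, Y(Ω₂)=-0.11296 + 0.03435j
  term(m=-1) = -0.04019 - 0.04404j   from Y*(Ω₁)=-0.13901 + 0.09350j, Y(Ω₂)=0.05234 + 0.35203j
  term(m=+0) = -0.09174 + 0.00000j   from Y*(Ω₁)=-0.26858 + 0.00000j, Y(Ω₂)=0.34158 + 0.00000j
  term(m=+1) = -0.04019 + 0.04404j   from Y*(Ω₁)=0.13901 + 0.09350j, Y(Ω₂)=-0.05234 + 0.35203j
  term(m=+2) = -0.00396 - 0.04317j   from Y*(Ω₁)=0.13844 + 0.34007j, Y(Ω₂)=-0.11296 - 0.03435j
Accumulated sum -0.18004 + 0.00000j; after 4π/(2l+1) scaling, -0.45248 + 0.00000j ⇒ P_2 = -0.452479

-0.452479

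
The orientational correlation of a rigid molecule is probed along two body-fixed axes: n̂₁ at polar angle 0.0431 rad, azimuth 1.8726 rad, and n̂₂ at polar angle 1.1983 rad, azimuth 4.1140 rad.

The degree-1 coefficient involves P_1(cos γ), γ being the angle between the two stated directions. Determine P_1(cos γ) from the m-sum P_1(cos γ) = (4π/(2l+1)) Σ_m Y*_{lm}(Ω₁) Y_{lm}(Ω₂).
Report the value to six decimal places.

Term-by-term m-sum for l=1 (normalisation 4π/3 = 4.188790):
  [-1]  conj(Y_{1,-1})(Ω₁) = -0.004425+0.014213i ; Y_{1,-1}(Ω₂) = -0.181274+0.265886i ; Δ = -0.002977-0.003753i
  [+0]  conj(Y_{1,0})(Ω₁) = +0.488149-0.000000i ; Y_{1,0}(Ω₂) = +0.177823+0.000000i ; Δ = +0.086804+0.000000i
  [+1]  conj(Y_{1,1})(Ω₁) = +0.004425+0.014213i ; Y_{1,1}(Ω₂) = +0.181274+0.265886i ; Δ = -0.002977+0.003753i
Accumulated sum +0.080850+0.000000i; after 4π/(2l+1) scaling, +0.338663+0.000000i ⇒ P_1 = 0.338663

0.338663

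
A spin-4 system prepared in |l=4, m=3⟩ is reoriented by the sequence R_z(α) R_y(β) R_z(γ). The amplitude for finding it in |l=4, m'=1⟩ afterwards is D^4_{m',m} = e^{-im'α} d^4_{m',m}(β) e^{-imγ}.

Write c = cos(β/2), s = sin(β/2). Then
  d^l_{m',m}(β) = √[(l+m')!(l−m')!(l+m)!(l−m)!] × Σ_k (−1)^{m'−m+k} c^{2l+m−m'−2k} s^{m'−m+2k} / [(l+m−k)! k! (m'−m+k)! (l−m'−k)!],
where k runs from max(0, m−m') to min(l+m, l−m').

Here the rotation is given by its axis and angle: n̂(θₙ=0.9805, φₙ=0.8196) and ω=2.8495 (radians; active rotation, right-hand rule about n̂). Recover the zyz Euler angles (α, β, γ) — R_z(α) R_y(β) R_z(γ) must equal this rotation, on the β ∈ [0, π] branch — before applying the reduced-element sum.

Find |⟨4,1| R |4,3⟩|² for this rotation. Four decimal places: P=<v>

P=0.2046

Axis–angle → zyz. n̂ = (sinθₙcosφₙ, sinθₙsinφₙ, cosθₙ) = (+0.567016, +0.607191, +0.556607), ω = 2.8495.
R = I cosω + sinω [n̂]ₓ + (1−cosω) n̂n̂ᵀ gives
  R = [-0.328248, +0.513713, +0.792687; +0.834270, -0.235896, +0.498343; +0.442997, +0.824895, -0.351143]
β = atan2(√(R₁₃²+R₂₃²), R₃₃) = 1.929588; α = atan2(R₂₃, R₁₃) mod 2π = 0.561238; γ = atan2(R₃₂, −R₃₁) mod 2π = 2.063631
Split into d^4_{1,3}(β=1.9296) × two z-phases.
c=cos(1.929588/2)=0.569586, s=sin(1.929588/2)=0.821931; N=√[120·6·5040·1]=1904.940944
k: max(0,(3)−(1))=2 … min(4+(3),4−(1))=3
  k=2: (−1)^0·1904.9409/(240)·0.5696^6·0.8219^2 = +0.183105
  k=3: (−1)^1·1904.9409/(144)·0.5696^4·0.8219^4 = -0.635477
d^4_{1,3}(1.9296) = +0.183105 -0.635477 = -0.452373
|D^4_{1,3}|² = |d^4_{1,3}(β)|² = (-0.452373)² = 0.204641 (the z-rotation phases have unit modulus)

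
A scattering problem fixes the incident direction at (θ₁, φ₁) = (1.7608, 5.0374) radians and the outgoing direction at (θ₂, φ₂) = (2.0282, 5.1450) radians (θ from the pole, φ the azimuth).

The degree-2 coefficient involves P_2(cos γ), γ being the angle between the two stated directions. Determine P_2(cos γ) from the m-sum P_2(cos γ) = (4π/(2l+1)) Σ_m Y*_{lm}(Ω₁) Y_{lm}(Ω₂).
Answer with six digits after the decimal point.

Term-by-term m-sum for l=2 (normalisation 4π/5 = 2.513274):
  m=-2: Y*=-0.296533-0.225436i  Y=-0.201635+0.236700i  product +0.113152-0.024733i
  m=-1: Y*=-0.045752+0.135779i  Y=-0.128331-0.277901i  product +0.043604-0.004710i
  m=+0: Y*=-0.281642-0.000000i  Y=-0.130861+0.000000i  product +0.036856+0.000000i
  m=+1: Y*=+0.045752+0.135779i  Y=+0.128331-0.277901i  product +0.043604+0.004710i
  m=+2: Y*=-0.296533+0.225436i  Y=-0.201635-0.236700i  product +0.113152+0.024733i
Accumulated sum +0.350369+0.000000i; after 4π/(2l+1) scaling, +0.880574+0.000000i ⇒ P_2 = 0.880574

0.880574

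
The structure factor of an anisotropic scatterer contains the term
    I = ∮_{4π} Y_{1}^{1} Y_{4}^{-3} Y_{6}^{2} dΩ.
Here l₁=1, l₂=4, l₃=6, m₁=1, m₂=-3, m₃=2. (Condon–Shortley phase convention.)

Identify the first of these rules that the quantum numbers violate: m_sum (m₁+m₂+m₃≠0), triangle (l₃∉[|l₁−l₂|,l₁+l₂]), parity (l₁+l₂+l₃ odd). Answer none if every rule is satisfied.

triangle

azimuthal sum: 1 − 3 + 2 = 0  ✓
l₃ must lie in [3,5]; have l₃=6  ✗
L = 1 + 4 + 6 = 11 (odd)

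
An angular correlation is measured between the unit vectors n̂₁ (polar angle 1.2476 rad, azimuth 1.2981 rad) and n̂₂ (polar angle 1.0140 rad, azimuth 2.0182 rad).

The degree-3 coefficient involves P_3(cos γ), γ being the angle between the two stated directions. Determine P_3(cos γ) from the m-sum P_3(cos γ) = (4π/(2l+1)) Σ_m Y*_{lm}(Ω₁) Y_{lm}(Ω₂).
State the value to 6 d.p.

-0.004804

Summing Y*_{l m}(θ₁,φ₁)·Y_{l m}(θ₂,φ₂) over m ∈ [−3, 3]; prefactor 4π/(2·3+1) = 1.795196:
  term(m=-3) = -0.050484-0.075481i   from Y*(Ω₁)=-0.259616-0.243174i, Y(Ω₂)=+0.248641+0.057847i
  term(m=-2) = +0.014794-0.112633i   from Y*(Ω₁)=-0.249502+0.151394i, Y(Ω₂)=-0.243543+0.303651i
  term(m=-1) = -0.012418+0.010894i   from Y*(Ω₁)=-0.040909-0.146279i, Y(Ω₂)=-0.047051-0.098053i
  term(m=+0) = +0.093542+0.000000i   from Y*(Ω₁)=-0.295786-0.000000i, Y(Ω₂)=-0.316250+0.000000i
  term(m=+1) = -0.012418-0.010894i   from Y*(Ω₁)=+0.040909-0.146279i, Y(Ω₂)=+0.047051-0.098053i
  term(m=+2) = +0.014794+0.112633i   from Y*(Ω₁)=-0.249502-0.151394i, Y(Ω₂)=-0.243543-0.303651i
  term(m=+3) = -0.050484+0.075481i   from Y*(Ω₁)=+0.259616-0.243174i, Y(Ω₂)=-0.248641+0.057847i
Accumulated sum -0.002676-0.000000i; after 4π/(2l+1) scaling, -0.004804-0.000000i ⇒ P_3 = -0.004804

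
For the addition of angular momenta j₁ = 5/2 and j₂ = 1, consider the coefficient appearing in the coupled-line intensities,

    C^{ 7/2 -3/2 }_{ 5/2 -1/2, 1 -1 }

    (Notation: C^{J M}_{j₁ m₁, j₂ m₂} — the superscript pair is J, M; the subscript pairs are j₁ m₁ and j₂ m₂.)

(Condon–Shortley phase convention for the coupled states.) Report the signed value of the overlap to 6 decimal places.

+√(10/21) ≈ +0.690066

√[8·0!5!2!/8! · 2!3!0!2!2!5!] = √(1920/7)
  +(−1)^0/∏(0,0,3,0,2,2)! = 1/24  (running 1/24)
⟨..|..⟩ = √(1920/7)·(1/24) = +0.690066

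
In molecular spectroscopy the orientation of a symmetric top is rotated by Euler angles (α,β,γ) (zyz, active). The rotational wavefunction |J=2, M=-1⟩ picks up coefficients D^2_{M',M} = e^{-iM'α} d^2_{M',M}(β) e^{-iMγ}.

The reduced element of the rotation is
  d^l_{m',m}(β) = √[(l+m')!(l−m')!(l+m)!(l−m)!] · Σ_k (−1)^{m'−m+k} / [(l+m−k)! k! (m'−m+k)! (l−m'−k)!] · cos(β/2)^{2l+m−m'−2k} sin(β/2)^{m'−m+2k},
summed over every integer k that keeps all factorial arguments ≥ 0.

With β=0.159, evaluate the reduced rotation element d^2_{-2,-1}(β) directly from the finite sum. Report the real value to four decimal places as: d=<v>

d=0.1573

d^2_{-2,-1}(β=0.1590) via the finite sum:
c=cos(0.159000/2)=0.996842, s=sin(0.159000/2)=0.079416; N=√[1·24·1·6]=12.000000
The bounds max(0,m−m')=1 and min(l+m,l−m')=1 give 1 term
  k=1: (−1)^0·12.0000/(6)·0.9968^3·0.0794^1 = +0.157332
d^2_{-2,-1}(0.1590) = +0.157332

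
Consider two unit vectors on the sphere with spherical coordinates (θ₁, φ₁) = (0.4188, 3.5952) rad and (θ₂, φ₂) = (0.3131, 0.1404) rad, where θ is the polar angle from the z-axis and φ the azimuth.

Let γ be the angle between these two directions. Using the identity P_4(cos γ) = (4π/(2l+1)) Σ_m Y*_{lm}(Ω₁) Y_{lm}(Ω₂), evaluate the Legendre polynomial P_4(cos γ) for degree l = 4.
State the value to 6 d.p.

Addition theorem: P_4(cos γ) = (4π/9) Σ_m Y*_{lm}(Ω₁) Y_{lm}(Ω₂), m = −4…4:
  m=-4: Y*=(-0.002920, 0.011745)  Y=(0.003371, -0.002121)  product (0.000015, 0.000046)
  m=-3: Y*=(-0.016029, -0.075214)  Y=(0.031755, -0.014227)  product (-0.001579, -0.002160)
  m=-2: Y*=(0.165005, 0.211041)  Y=(0.162709, -0.046929)  product (0.036752, 0.026595)
  m=-1: Y*=(-0.449057, -0.218921)  Y=(0.457911, -0.064716)  product (-0.219796, -0.071185)
  m=+0: Y*=(0.247769, -0.000000)  Y=(0.478174, 0.000000)  product (0.118477, 0.000000)
  m=+1: Y*=(0.449057, -0.218921)  Y=(-0.457911, -0.064716)  product (-0.219796, 0.071185)
  m=+2: Y*=(0.165005, -0.211041)  Y=(0.162709, 0.046929)  product (0.036752, -0.026595)
  m=+3: Y*=(0.016029, -0.075214)  Y=(-0.031755, -0.014227)  product (-0.001579, 0.002160)
  m=+4: Y*=(-0.002920, -0.011745)  Y=(0.003371, 0.002121)  product (0.000015, -0.000046)
Total Σ_m = (-0.250739, 0.000000). Multiply by 1.396263: (-0.350098, 0.000000). P_4(cos γ) = -0.350098

-0.350098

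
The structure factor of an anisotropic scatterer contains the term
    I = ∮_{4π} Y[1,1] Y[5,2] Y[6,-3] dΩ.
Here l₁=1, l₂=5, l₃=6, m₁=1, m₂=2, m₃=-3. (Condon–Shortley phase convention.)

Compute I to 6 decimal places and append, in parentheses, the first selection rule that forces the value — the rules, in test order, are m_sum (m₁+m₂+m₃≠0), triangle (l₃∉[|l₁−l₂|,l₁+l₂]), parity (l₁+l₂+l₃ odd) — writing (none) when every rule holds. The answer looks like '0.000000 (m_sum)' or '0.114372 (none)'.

-0.245154 (none)

m-sum 0 ✓  L=12 even ✓  4≤6≤6 ✓
Π(2lᵢ+1) = 3×11×13 = 429
triangle coeff Δ(1,5,6) = 1/858
Σ_t [0,0]: t=0:+1/14400 = 1/14400
(3j)²=6/143 [(1 5 6; 0 0 0)], sign=+1
Σ_t [0,0]: t=0:+1/60480 = 1/60480
(3j)²=6/143 [(1 5 6; 1 2 -3)], sign=-1
⇒ 4πI² = 108/143
I = (-1)√(108/143/(4π)) = -0.24515397
No selection rule forces the value: the integral is nonzero (none).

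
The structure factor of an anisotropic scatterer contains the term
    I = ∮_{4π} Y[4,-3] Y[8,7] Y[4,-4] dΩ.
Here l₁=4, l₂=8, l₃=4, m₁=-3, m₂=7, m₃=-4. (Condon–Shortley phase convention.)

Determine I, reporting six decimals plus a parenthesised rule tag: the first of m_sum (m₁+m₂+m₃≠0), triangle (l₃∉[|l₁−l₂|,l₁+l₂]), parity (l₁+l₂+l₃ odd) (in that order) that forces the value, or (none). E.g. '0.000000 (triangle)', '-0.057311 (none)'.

m-sum 0 ✓  L=16 even ✓  4≤4≤12 ✓
Π(2lᵢ+1) = 9×17×9 = 1377
triangle coeff Δ(4,8,4) = 1/218790
Σ_t [4,4]: t=4:+1/331776 = 1/331776
(3j)²=490/21879 [(4 8 4; 0 0 0)], sign=+1
Σ_t [7,7]: t=7:−1/203212800 = -1/203212800
(3j)²=1/34 [(4 8 4; -3 7 -4)], sign=-1
⇒ 4πI² = 2205/2431
I = (-1)√(2205/2431/(4π)) = -0.26866240
No selection rule forces the value: the integral is nonzero (none).

-0.268662 (none)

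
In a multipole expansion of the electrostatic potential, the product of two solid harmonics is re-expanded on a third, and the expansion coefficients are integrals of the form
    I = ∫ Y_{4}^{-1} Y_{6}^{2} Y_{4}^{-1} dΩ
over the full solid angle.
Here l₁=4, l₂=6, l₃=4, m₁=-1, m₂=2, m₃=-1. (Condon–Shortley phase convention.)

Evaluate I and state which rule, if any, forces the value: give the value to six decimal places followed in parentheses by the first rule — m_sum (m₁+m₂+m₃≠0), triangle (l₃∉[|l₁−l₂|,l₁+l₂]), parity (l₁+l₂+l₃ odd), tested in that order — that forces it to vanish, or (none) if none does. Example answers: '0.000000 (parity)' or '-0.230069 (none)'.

Rules hold: Σm=0, L=14 even, 2≤4≤10.
N = 9·13·9 = 1053
Δ = 6!·2!·6!/15! = 1/1261260
Racah Σ t=2..4: t=2:+1/4608 t=3:−1/1296 t=4:+1/4608 = -7/20736
⇒ 3j(4 6 4; 0 0 0)² = 20/1287, sgn -1
Racah Σ t=3..5: t=3:−1/8640 t=4:+1/2304 t=5:−1/8640 = 7/34560
⇒ 3j(4 6 4; -1 2 -1)² = 7/429, sgn -1
4πI² = N·(3j₀)²·(3jₘ)² = 420/1573
I = +1·√(0.267006/4π) = 0.14576570
No selection rule forces the value: the integral is nonzero (none).

0.145766 (none)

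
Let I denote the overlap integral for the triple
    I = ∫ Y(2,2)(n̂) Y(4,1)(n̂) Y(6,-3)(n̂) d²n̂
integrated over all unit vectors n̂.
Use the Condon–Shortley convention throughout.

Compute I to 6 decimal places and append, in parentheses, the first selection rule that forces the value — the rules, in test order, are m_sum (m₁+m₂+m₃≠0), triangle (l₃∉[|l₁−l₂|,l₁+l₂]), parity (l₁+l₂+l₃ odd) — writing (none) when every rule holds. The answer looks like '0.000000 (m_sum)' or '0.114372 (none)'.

-0.178526 (none)

m-sum 0 ✓  L=12 even ✓  2≤6≤6 ✓
Π(2lᵢ+1) = 5×9×13 = 585
triangle coeff Δ(2,4,6) = 1/6435
Σ_t [0,0]: t=0:+1/2304 = 1/2304
(3j)²=5/143 [(2 4 6; 0 0 0)], sign=+1
Σ_t [0,0]: t=0:+1/17280 = 1/17280
(3j)²=14/715 [(2 4 6; 2 1 -3)], sign=-1
⇒ 4πI² = 630/1573
I = (-1)√(630/1573/(4π)) = -0.17852580
No selection rule forces the value: the integral is nonzero (none).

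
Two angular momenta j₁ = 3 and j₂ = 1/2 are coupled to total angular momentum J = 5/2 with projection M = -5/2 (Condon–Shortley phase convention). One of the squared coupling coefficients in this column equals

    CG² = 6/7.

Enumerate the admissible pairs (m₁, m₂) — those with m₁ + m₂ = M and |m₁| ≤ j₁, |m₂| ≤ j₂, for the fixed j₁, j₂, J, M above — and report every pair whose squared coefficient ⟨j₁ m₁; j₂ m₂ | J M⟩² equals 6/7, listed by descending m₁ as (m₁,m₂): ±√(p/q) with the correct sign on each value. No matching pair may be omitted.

Admissible pairs with m₁+m₂ = M = -5/2: (-3,1/2), (-2,-1/2)
  (m₁,m₂)=(-2,-1/2): CG² = 1/7, CG = +√(1/7)
  (m₁,m₂)=(-3,1/2): CG² = 6/7, CG = −√(6/7)   ← matches the target
Pairs with CG² = 6/7: (-3,1/2): −√(6/7)

(-3,1/2): −√(6/7)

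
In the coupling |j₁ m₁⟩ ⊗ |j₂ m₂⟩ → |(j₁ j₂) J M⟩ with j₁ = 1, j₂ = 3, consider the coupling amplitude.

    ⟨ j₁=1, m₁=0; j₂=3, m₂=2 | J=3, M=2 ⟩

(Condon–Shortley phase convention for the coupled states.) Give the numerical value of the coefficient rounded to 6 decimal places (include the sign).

triangle: 1!×1!×5!/8! = 120/40320
(j±m)!: 1!×1!×5!×1!×5!×1! = 14400
prefactor² = (2J+1)×Δ×N² = 300
  k=0: +1/(0!×1!×1!×5!×0!×0!) = 1/120
  k=1: −1/(1!×0!×0!×4!×1!×1!) = -1/24
Σ = -1/30  ⇒  CG² = 300×(-1/30)² = 1/3
CG = −√(1/3) = -0.577350

-0.577350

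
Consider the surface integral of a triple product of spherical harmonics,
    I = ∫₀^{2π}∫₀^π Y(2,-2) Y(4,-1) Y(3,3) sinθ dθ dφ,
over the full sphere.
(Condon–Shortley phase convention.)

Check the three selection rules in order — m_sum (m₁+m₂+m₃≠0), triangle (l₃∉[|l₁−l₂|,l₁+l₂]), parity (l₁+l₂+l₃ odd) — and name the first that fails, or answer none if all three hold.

parity

m₁+m₂+m₃ = -2 − 1 + 3 = 0  ✓
triangle: |2−4|=2 ≤ l₃=3 ≤ 2+4=6  ✓
parity: l₁+l₂+l₃ = 9 is odd  ✗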